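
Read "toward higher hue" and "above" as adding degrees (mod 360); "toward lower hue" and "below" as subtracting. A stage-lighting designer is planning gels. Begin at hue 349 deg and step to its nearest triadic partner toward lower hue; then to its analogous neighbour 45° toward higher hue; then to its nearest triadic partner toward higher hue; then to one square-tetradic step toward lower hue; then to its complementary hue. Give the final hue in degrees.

124°

−120° (triadic ↓): 349 − 120 = 229°
+45° (analog 45° ↑): 229 + 45 = 274°
+120° (triadic ↑): 274 + 120 = 394 → 394 − 360 = 34°
−90° (square ↓): 34 − 90 = -56 → -56 + 360 = 304°
+180° (complement): 304 + 180 = 484 → 484 − 360 = 124°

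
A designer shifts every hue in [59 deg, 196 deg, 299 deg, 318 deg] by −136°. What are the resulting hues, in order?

59 − 136 = -77 → -77 + 360 = 283°
196 − 136 = 60°
299 − 136 = 163°
318 − 136 = 182°

283°, 60°, 163°, 182°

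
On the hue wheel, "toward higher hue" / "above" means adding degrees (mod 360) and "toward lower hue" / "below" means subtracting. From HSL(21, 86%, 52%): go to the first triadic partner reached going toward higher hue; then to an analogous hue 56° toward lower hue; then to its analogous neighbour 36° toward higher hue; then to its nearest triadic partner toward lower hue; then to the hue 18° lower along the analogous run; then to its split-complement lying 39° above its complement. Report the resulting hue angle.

21 + 120 = 141°   (triadic ↑)
141 − 56 = 85°   (analog 56° ↓)
85 + 36 = 121°   (analog 36° ↑)
121 − 120 = 1°   (triadic ↓)
1 − 18 = -17 → -17 + 360 = 343°   (analog 18° ↓)
343 + 219 = 562 → 562 − 360 = 202°   (split-comp 39° ↑)

202°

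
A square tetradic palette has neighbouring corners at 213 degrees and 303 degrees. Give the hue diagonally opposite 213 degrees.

33°

A square tetradic scheme places four hues 90° apart; opposite corners are 180° apart.
213 + 180 = 393 → 393 − 360 = 33°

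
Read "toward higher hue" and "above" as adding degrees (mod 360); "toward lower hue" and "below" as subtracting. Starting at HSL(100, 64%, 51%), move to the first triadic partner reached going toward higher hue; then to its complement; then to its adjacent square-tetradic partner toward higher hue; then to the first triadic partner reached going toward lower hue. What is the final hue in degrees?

10°

triadic ↑ +120°: 100 + 120 = 220°
complement +180°: 220 + 180 = 400 → 400 − 360 = 40°
square ↑ +90°: 40 + 90 = 130°
triadic ↓ −120°: 130 − 120 = 10°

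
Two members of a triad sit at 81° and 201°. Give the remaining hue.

A triad spaces three hues 120° apart.
The full set is {81°, 201°, 321°}.

321°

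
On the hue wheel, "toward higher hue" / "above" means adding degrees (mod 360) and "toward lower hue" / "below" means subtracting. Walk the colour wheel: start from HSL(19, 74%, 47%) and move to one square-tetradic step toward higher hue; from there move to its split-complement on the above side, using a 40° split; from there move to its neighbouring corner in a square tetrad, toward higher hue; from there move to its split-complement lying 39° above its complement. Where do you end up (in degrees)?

278°

19 + 90 = 109°   (square ↑)
109 + 220 = 329°   (split-comp 40° ↑)
329 + 90 = 419 → 419 − 360 = 59°   (square ↑)
59 + 219 = 278°   (split-comp 39° ↑)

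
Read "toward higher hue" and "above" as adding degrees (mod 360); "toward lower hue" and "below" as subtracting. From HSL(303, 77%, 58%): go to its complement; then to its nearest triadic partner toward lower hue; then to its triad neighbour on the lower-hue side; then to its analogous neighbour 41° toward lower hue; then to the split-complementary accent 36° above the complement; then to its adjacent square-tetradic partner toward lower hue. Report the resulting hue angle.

complement +180°: 303 + 180 = 483 → 483 − 360 = 123°
triadic ↓ −120°: 123 − 120 = 3°
triadic ↓ −120°: 3 − 120 = -117 → -117 + 360 = 243°
analog 41° ↓ −41°: 243 − 41 = 202°
split-comp 36° ↑ +216°: 202 + 216 = 418 → 418 − 360 = 58°
square ↓ −90°: 58 − 90 = -32 → -32 + 360 = 328°

328°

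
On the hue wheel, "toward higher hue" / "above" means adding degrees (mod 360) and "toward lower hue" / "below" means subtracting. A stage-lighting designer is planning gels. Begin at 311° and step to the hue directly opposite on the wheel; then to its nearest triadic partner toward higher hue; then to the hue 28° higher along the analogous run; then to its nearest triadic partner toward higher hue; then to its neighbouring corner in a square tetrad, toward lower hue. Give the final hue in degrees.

+180° (complement): 311 + 180 = 491 → 491 − 360 = 131°
+120° (triadic ↑): 131 + 120 = 251°
+28° (analog 28° ↑): 251 + 28 = 279°
+120° (triadic ↑): 279 + 120 = 399 → 399 − 360 = 39°
−90° (square ↓): 39 − 90 = -51 → -51 + 360 = 309°

309°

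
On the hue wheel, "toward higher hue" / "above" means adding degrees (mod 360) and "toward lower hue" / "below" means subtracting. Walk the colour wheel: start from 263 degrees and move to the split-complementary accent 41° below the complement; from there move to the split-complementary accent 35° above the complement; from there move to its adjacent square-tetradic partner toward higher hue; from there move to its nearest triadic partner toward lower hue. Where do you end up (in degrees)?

+139° (split-comp 41° ↓): 263 + 139 = 402 → 402 − 360 = 42°
+215° (split-comp 35° ↑): 42 + 215 = 257°
+90° (square ↑): 257 + 90 = 347°
−120° (triadic ↓): 347 − 120 = 227°

227°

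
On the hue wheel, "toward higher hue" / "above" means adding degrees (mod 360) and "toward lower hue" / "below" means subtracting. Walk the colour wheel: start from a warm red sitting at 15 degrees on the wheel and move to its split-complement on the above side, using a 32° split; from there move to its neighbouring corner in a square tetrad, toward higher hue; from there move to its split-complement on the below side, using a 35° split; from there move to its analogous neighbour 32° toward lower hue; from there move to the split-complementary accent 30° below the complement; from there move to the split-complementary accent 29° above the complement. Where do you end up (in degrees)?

split-comp 32° ↑ +212°: 15 + 212 = 227°
square ↑ +90°: 227 + 90 = 317°
split-comp 35° ↓ +145°: 317 + 145 = 462 → 462 − 360 = 102°
analog 32° ↓ −32°: 102 − 32 = 70°
split-comp 30° ↓ +150°: 70 + 150 = 220°
split-comp 29° ↑ +209°: 220 + 209 = 429 → 429 − 360 = 69°

69°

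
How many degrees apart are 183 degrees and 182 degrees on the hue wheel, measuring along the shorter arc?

1°

|183 − 182| = 1.
1 ≤ 180, so the shorter arc is 1°.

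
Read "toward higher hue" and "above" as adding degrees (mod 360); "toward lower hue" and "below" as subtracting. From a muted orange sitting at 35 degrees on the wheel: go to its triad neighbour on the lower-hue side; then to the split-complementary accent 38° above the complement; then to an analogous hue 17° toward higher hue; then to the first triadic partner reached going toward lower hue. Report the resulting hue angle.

35 − 120 = -85 → -85 + 360 = 275°   (triadic ↓)
275 + 218 = 493 → 493 − 360 = 133°   (split-comp 38° ↑)
133 + 17 = 150°   (analog 17° ↑)
150 − 120 = 30°   (triadic ↓)

30°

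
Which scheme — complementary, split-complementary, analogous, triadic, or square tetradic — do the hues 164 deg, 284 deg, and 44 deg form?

Sort the hues: 44°, 164°, 284°.
Successive gaps around the wheel: 120°, 120°, 120°.
Three hues equally spaced 120° apart form a triad.

triadic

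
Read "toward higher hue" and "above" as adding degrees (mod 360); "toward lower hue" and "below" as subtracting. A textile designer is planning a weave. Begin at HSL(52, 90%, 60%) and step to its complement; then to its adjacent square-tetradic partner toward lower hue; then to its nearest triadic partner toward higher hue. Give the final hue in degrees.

complement +180°: 52 + 180 = 232°
square ↓ −90°: 232 − 90 = 142°
triadic ↑ +120°: 142 + 120 = 262°

262°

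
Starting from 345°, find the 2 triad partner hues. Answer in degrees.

A triad places three hues 120° apart.
345 + 120 = 465 → 465 − 360 = 105°
345 + 240 = 585 → 585 − 360 = 225°

105° and 225°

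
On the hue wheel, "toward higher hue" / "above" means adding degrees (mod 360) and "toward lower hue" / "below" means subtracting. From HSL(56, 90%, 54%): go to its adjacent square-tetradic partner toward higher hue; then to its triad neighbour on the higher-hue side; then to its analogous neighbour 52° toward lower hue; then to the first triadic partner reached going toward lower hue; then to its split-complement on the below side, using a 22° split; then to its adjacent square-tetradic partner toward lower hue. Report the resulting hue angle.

+90° (square ↑): 56 + 90 = 146°
+120° (triadic ↑): 146 + 120 = 266°
−52° (analog 52° ↓): 266 − 52 = 214°
−120° (triadic ↓): 214 − 120 = 94°
+158° (split-comp 22° ↓): 94 + 158 = 252°
−90° (square ↓): 252 − 90 = 162°

162°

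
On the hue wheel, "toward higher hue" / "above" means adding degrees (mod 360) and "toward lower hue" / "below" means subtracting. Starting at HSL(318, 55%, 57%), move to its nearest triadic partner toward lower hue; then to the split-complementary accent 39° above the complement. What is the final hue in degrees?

triadic ↓ −120°: 318 − 120 = 198°
split-comp 39° ↑ +219°: 198 + 219 = 417 → 417 − 360 = 57°

57°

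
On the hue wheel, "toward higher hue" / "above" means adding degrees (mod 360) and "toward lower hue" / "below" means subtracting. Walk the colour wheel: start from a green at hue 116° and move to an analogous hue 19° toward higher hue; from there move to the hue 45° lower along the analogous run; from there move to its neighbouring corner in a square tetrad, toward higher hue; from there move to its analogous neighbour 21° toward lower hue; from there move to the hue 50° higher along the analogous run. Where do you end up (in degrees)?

+19° (analog 19° ↑): 116 + 19 = 135°
−45° (analog 45° ↓): 135 − 45 = 90°
+90° (square ↑): 90 + 90 = 180°
−21° (analog 21° ↓): 180 − 21 = 159°
+50° (analog 50° ↑): 159 + 50 = 209°

209°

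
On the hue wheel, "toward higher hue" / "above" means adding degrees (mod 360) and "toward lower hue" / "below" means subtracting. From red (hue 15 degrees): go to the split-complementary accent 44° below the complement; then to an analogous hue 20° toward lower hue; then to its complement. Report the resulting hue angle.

311°

split-comp 44° ↓ +136°: 15 + 136 = 151°
analog 20° ↓ −20°: 151 − 20 = 131°
complement +180°: 131 + 180 = 311°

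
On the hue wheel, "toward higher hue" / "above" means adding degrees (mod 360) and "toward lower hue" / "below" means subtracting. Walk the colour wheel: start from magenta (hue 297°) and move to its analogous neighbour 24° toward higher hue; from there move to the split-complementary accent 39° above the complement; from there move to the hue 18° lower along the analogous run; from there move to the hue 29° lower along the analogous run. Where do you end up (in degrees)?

133°

297 + 24 = 321°   (analog 24° ↑)
321 + 219 = 540 → 540 − 360 = 180°   (split-comp 39° ↑)
180 − 18 = 162°   (analog 18° ↓)
162 − 29 = 133°   (analog 29° ↓)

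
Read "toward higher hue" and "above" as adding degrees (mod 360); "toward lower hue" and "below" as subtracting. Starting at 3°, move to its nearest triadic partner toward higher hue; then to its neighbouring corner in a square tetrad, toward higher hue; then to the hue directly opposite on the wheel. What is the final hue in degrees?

triadic ↑ +120°: 3 + 120 = 123°
square ↑ +90°: 123 + 90 = 213°
complement +180°: 213 + 180 = 393 → 393 − 360 = 33°

33°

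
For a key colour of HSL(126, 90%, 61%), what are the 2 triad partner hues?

246° and 6°

A triad places three hues 120° apart.
126 + 120 = 246°
126 + 240 = 366 → 366 − 360 = 6°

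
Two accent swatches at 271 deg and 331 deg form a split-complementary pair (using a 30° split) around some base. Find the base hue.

The accents sit 30° either side of the complement, so the complement is their short-arc midpoint on the wheel.
Short-arc midpoint of 271° and 331°: 301°.
Base is 180° from the complement: 301 − 180 = 121°

121°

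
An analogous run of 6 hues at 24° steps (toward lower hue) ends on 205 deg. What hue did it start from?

5 steps of 24° (toward lower hue) give a net shift of −120°.
Start = end − shift: 205 + 120 = 325°

325°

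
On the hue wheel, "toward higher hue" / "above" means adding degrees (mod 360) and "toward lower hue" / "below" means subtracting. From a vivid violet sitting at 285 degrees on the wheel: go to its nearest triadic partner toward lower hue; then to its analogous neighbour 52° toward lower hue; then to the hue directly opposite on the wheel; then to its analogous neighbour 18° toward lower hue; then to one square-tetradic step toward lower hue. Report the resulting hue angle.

285 − 120 = 165°   (triadic ↓)
165 − 52 = 113°   (analog 52° ↓)
113 + 180 = 293°   (complement)
293 − 18 = 275°   (analog 18° ↓)
275 − 90 = 185°   (square ↓)

185°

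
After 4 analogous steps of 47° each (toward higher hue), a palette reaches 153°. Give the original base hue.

325°

4 steps of 47° (toward higher hue) give a net shift of +188°.
Start = end − shift: 153 − 188 = -35 → -35 + 360 = 325°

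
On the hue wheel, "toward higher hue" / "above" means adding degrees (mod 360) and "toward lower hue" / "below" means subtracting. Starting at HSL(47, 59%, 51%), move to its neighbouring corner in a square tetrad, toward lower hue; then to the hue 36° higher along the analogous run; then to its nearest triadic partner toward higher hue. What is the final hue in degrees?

square ↓ −90°: 47 − 90 = -43 → -43 + 360 = 317°
analog 36° ↑ +36°: 317 + 36 = 353°
triadic ↑ +120°: 353 + 120 = 473 → 473 − 360 = 113°

113°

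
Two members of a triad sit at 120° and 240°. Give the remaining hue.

0°

A triad spaces three hues 120° apart.
The full set is {0°, 120°, 240°}.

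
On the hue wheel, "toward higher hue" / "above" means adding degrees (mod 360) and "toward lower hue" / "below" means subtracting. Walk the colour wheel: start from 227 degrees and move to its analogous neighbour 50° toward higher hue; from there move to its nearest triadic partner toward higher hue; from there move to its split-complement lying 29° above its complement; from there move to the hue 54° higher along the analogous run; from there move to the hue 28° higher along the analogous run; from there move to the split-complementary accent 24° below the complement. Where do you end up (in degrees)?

124°

analog 50° ↑ +50°: 227 + 50 = 277°
triadic ↑ +120°: 277 + 120 = 397 → 397 − 360 = 37°
split-comp 29° ↑ +209°: 37 + 209 = 246°
analog 54° ↑ +54°: 246 + 54 = 300°
analog 28° ↑ +28°: 300 + 28 = 328°
split-comp 24° ↓ +156°: 328 + 156 = 484 → 484 − 360 = 124°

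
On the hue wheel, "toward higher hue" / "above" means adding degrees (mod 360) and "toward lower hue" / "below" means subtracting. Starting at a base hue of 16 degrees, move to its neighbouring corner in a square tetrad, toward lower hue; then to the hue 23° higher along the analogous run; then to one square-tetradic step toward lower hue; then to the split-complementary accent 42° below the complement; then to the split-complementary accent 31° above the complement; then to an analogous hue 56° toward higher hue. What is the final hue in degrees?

264°

−90° (square ↓): 16 − 90 = -74 → -74 + 360 = 286°
+23° (analog 23° ↑): 286 + 23 = 309°
−90° (square ↓): 309 − 90 = 219°
+138° (split-comp 42° ↓): 219 + 138 = 357°
+211° (split-comp 31° ↑): 357 + 211 = 568 → 568 − 360 = 208°
+56° (analog 56° ↑): 208 + 56 = 264°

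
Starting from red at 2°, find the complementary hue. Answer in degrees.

182°

The complement sits 180° across the wheel.
2 + 180 = 182°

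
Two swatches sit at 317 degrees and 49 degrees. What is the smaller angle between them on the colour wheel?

|317 − 49| = 268.
The shorter arc is 360 − 268 = 92°.

92°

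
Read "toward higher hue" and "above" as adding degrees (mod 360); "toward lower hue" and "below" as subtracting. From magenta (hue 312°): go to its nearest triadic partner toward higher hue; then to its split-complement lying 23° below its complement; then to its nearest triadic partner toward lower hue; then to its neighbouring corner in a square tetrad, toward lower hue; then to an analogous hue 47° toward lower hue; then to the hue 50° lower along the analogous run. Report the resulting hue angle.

282°

312 + 120 = 432 → 432 − 360 = 72°   (triadic ↑)
72 + 157 = 229°   (split-comp 23° ↓)
229 − 120 = 109°   (triadic ↓)
109 − 90 = 19°   (square ↓)
19 − 47 = -28 → -28 + 360 = 332°   (analog 47° ↓)
332 − 50 = 282°   (analog 50° ↓)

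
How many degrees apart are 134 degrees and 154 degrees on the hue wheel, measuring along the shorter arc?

|134 − 154| = 20.
20 ≤ 180, so the shorter arc is 20°.

20°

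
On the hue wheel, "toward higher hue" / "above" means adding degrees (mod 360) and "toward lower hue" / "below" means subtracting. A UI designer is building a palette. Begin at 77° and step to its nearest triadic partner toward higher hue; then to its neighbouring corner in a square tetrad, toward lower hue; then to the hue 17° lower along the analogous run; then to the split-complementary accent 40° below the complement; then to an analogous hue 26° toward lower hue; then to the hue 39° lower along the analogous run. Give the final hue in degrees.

+120° (triadic ↑): 77 + 120 = 197°
−90° (square ↓): 197 − 90 = 107°
−17° (analog 17° ↓): 107 − 17 = 90°
+140° (split-comp 40° ↓): 90 + 140 = 230°
−26° (analog 26° ↓): 230 − 26 = 204°
−39° (analog 39° ↓): 204 − 39 = 165°

165°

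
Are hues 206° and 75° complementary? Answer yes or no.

Angular distance: |206 − 75| = 131 = 131°.
Complementary requires 180°.

no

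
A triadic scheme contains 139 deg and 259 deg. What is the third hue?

19°

A triad spaces three hues 120° apart.
The full set is {19°, 139°, 259°}.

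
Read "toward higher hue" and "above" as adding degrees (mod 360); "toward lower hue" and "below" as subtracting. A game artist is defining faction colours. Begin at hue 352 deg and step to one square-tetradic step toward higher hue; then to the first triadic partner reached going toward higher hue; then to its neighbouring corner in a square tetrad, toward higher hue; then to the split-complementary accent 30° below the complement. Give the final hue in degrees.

82°

square ↑ +90°: 352 + 90 = 442 → 442 − 360 = 82°
triadic ↑ +120°: 82 + 120 = 202°
square ↑ +90°: 202 + 90 = 292°
split-comp 30° ↓ +150°: 292 + 150 = 442 → 442 − 360 = 82°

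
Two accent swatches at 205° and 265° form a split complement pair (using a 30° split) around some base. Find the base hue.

The accents sit 30° either side of the complement, so the complement is their short-arc midpoint on the wheel.
Short-arc midpoint of 205° and 265°: 235°.
Base is 180° from the complement: 235 − 180 = 55°

55°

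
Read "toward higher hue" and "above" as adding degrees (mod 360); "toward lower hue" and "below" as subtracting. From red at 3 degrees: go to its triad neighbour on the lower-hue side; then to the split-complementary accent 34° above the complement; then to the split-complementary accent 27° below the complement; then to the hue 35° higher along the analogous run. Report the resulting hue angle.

285°

3 − 120 = -117 → -117 + 360 = 243°   (triadic ↓)
243 + 214 = 457 → 457 − 360 = 97°   (split-comp 34° ↑)
97 + 153 = 250°   (split-comp 27° ↓)
250 + 35 = 285°   (analog 35° ↑)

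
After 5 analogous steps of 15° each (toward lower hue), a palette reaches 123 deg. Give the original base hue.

198°

5 steps of 15° (toward lower hue) give a net shift of −75°.
Start = end − shift: 123 + 75 = 198°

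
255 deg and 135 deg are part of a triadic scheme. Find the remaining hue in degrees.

A triad places three hues 120° apart.
The full set through 135° is {15°, 135°, 255°}.
Given {135°, 255°}, the missing hue is 15°.

15°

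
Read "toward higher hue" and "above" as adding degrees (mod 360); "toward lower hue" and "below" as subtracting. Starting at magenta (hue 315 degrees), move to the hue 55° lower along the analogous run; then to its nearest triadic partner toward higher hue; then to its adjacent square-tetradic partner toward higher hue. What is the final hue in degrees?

110°

−55° (analog 55° ↓): 315 − 55 = 260°
+120° (triadic ↑): 260 + 120 = 380 → 380 − 360 = 20°
+90° (square ↑): 20 + 90 = 110°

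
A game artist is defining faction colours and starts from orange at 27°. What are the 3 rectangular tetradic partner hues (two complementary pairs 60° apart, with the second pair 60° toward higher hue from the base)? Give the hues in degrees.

87°, 207°, 267°

A rectangular tetradic uses two complementary pairs 60° apart: offsets 0°, 60°, 180°, 240°.
27 + 60 = 87°
27 + 180 = 207°
27 + 240 = 267°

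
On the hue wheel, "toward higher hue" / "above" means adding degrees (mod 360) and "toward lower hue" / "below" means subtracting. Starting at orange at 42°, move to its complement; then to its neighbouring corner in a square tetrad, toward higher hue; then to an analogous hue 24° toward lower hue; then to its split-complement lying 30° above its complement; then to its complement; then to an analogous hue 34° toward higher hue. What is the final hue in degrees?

complement +180°: 42 + 180 = 222°
square ↑ +90°: 222 + 90 = 312°
analog 24° ↓ −24°: 312 − 24 = 288°
split-comp 30° ↑ +210°: 288 + 210 = 498 → 498 − 360 = 138°
complement +180°: 138 + 180 = 318°
analog 34° ↑ +34°: 318 + 34 = 352°

352°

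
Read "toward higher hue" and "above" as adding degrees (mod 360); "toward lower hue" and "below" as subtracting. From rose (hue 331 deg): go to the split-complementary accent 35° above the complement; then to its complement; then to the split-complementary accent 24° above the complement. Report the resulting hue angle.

331 + 215 = 546 → 546 − 360 = 186°   (split-comp 35° ↑)
186 + 180 = 366 → 366 − 360 = 6°   (complement)
6 + 204 = 210°   (split-comp 24° ↑)

210°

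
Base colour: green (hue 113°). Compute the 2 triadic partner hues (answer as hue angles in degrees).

A triad places three hues 120° apart.
113 + 120 = 233°
113 + 240 = 353°

233° and 353°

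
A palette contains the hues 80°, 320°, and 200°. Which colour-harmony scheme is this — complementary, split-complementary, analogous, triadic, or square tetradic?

Sort the hues: 80°, 200°, 320°.
Successive gaps around the wheel: 120°, 120°, 120°.
Three hues equally spaced 120° apart form a triad.

triadic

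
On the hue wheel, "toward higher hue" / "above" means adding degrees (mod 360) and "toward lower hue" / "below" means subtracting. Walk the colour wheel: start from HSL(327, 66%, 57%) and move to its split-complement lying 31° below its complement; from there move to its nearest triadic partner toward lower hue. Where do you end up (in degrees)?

356°

327 + 149 = 476 → 476 − 360 = 116°   (split-comp 31° ↓)
116 − 120 = -4 → -4 + 360 = 356°   (triadic ↓)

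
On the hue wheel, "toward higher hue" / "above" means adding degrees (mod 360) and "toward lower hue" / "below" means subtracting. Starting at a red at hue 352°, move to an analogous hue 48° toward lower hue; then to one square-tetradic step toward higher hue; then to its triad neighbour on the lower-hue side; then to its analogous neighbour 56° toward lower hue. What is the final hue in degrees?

218°

analog 48° ↓ −48°: 352 − 48 = 304°
square ↑ +90°: 304 + 90 = 394 → 394 − 360 = 34°
triadic ↓ −120°: 34 − 120 = -86 → -86 + 360 = 274°
analog 56° ↓ −56°: 274 − 56 = 218°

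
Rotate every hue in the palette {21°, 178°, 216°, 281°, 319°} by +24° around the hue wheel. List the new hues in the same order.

21 + 24 = 45°
178 + 24 = 202°
216 + 24 = 240°
281 + 24 = 305°
319 + 24 = 343°

45°, 202°, 240°, 305°, 343°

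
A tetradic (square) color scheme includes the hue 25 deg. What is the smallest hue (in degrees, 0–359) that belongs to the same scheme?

A square tetradic scheme places four hues every 90°.
The full set through 25° is {25°, 115°, 205°, 295°}.

25°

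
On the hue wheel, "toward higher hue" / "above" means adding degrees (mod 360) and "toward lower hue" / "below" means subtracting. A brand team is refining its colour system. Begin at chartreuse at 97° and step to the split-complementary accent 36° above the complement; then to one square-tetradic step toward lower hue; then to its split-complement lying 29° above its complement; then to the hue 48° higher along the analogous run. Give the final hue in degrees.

+216° (split-comp 36° ↑): 97 + 216 = 313°
−90° (square ↓): 313 − 90 = 223°
+209° (split-comp 29° ↑): 223 + 209 = 432 → 432 − 360 = 72°
+48° (analog 48° ↑): 72 + 48 = 120°

120°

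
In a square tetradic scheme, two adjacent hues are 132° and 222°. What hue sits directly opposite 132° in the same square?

A square tetradic scheme places four hues 90° apart; opposite corners are 180° apart.
132 + 180 = 312°

312°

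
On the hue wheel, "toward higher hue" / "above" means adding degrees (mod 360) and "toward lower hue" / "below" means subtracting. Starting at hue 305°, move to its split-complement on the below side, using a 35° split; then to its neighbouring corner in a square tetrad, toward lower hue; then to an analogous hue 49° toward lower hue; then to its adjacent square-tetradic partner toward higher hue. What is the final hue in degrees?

+145° (split-comp 35° ↓): 305 + 145 = 450 → 450 − 360 = 90°
−90° (square ↓): 90 − 90 = 0°
−49° (analog 49° ↓): 0 − 49 = -49 → -49 + 360 = 311°
+90° (square ↑): 311 + 90 = 401 → 401 − 360 = 41°

41°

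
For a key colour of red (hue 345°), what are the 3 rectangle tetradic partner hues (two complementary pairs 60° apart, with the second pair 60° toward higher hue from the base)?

45°, 165° and 225°

A rectangular tetradic uses two complementary pairs 60° apart: offsets 0°, 60°, 180°, 240°.
345 + 60 = 405 → 405 − 360 = 45°
345 + 180 = 525 → 525 − 360 = 165°
345 + 240 = 585 → 585 − 360 = 225°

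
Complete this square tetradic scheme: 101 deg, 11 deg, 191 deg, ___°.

281°

A square tetradic scheme places four hues every 90°.
The full set through 11° is {11°, 101°, 191°, 281°}.
Given {11°, 101°, 191°}, the missing hue is 281°.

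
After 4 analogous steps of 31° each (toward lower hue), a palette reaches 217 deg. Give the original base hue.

341°

4 steps of 31° (toward lower hue) give a net shift of −124°.
Start = end − shift: 217 + 124 = 341°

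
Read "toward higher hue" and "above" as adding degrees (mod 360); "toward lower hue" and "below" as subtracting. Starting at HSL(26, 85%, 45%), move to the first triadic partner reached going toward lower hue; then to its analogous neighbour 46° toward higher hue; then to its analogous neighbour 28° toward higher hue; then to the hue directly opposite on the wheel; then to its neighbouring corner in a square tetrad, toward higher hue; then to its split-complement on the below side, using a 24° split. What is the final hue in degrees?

−120° (triadic ↓): 26 − 120 = -94 → -94 + 360 = 266°
+46° (analog 46° ↑): 266 + 46 = 312°
+28° (analog 28° ↑): 312 + 28 = 340°
+180° (complement): 340 + 180 = 520 → 520 − 360 = 160°
+90° (square ↑): 160 + 90 = 250°
+156° (split-comp 24° ↓): 250 + 156 = 406 → 406 − 360 = 46°

46°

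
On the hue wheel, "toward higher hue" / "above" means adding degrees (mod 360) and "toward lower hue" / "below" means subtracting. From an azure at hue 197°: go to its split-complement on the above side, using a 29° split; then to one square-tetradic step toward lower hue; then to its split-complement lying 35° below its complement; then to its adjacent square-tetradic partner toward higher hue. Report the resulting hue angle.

191°

split-comp 29° ↑ +209°: 197 + 209 = 406 → 406 − 360 = 46°
square ↓ −90°: 46 − 90 = -44 → -44 + 360 = 316°
split-comp 35° ↓ +145°: 316 + 145 = 461 → 461 − 360 = 101°
square ↑ +90°: 101 + 90 = 191°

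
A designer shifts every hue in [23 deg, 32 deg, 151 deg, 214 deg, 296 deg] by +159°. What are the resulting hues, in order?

182°, 191°, 310°, 13°, 95°

23 + 159 = 182°
32 + 159 = 191°
151 + 159 = 310°
214 + 159 = 373 → 373 − 360 = 13°
296 + 159 = 455 → 455 − 360 = 95°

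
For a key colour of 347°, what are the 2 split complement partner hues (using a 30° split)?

Split-complementary hues sit 30° either side of the complement.
Complement of 347°: 347 + 180 = 527 → 527 − 360 = 167°
167 − 30 = 137°
167 + 30 = 197°

137° and 197°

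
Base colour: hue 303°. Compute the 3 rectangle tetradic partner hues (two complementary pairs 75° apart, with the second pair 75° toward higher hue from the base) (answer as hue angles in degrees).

18°, 123°, 198°

A rectangular tetradic uses two complementary pairs 75° apart: offsets 0°, 75°, 180°, 255°.
303 + 75 = 378 → 378 − 360 = 18°
303 + 180 = 483 → 483 − 360 = 123°
303 + 255 = 558 → 558 − 360 = 198°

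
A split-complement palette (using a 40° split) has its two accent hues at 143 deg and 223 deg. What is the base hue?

The accents sit 40° either side of the complement, so the complement is their short-arc midpoint on the wheel.
Short-arc midpoint of 143° and 223°: 183°.
Base is 180° from the complement: 183 − 180 = 3°

3°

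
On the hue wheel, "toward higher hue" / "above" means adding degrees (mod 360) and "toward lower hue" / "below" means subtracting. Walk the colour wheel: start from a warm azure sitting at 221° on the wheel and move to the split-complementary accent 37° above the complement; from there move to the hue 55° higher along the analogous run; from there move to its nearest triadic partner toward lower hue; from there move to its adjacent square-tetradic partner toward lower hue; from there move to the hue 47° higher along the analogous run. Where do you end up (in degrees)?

330°

+217° (split-comp 37° ↑): 221 + 217 = 438 → 438 − 360 = 78°
+55° (analog 55° ↑): 78 + 55 = 133°
−120° (triadic ↓): 133 − 120 = 13°
−90° (square ↓): 13 − 90 = -77 → -77 + 360 = 283°
+47° (analog 47° ↑): 283 + 47 = 330°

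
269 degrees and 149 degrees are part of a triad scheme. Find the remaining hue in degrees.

29°

A triad places three hues 120° apart.
The full set through 149° is {29°, 149°, 269°}.
Given {149°, 269°}, the missing hue is 29°.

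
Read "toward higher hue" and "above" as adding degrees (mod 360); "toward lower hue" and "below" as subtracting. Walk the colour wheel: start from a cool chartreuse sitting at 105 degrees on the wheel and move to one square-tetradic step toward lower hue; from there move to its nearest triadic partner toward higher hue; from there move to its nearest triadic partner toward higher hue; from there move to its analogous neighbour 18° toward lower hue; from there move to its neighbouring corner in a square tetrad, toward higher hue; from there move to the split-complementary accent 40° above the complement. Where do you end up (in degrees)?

105 − 90 = 15°   (square ↓)
15 + 120 = 135°   (triadic ↑)
135 + 120 = 255°   (triadic ↑)
255 − 18 = 237°   (analog 18° ↓)
237 + 90 = 327°   (square ↑)
327 + 220 = 547 → 547 − 360 = 187°   (split-comp 40° ↑)

187°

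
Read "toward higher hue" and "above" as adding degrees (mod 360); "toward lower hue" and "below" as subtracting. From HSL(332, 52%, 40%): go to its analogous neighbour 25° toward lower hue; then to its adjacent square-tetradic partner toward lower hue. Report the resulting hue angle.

analog 25° ↓ −25°: 332 − 25 = 307°
square ↓ −90°: 307 − 90 = 217°

217°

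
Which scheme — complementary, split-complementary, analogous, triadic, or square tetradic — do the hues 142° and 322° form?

complementary

Sort the hues: 142°, 322°.
Successive gaps around the wheel: 180°, 180°.
Two hues 180° apart are complementary.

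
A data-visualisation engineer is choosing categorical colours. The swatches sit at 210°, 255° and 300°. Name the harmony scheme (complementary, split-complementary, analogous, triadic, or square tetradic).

analogous

Sort the hues: 210°, 255°, 300°.
Successive gaps around the wheel: 45°, 45°, 270°.
A run of hues at equal small steps (45°) with one large closing gap is an analogous group.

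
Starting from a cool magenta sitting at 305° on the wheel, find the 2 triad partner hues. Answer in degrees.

65° and 185°

A triad places three hues 120° apart.
305 + 120 = 425 → 425 − 360 = 65°
305 + 240 = 545 → 545 − 360 = 185°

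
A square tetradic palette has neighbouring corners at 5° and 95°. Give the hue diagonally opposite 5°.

185°

A square tetradic scheme places four hues 90° apart; opposite corners are 180° apart.
5 + 180 = 185°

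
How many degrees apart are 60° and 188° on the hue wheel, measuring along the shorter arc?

128°

|60 − 188| = 128.
128 ≤ 180, so the shorter arc is 128°.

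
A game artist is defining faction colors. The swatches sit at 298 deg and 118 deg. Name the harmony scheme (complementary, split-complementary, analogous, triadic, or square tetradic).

Sort the hues: 118°, 298°.
Successive gaps around the wheel: 180°, 180°.
Two hues 180° apart are complementary.

complementary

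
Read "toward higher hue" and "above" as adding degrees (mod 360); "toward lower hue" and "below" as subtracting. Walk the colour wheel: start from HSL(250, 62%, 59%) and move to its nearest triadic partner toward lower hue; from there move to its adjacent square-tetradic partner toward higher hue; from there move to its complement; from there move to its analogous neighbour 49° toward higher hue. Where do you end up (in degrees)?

250 − 120 = 130°   (triadic ↓)
130 + 90 = 220°   (square ↑)
220 + 180 = 400 → 400 − 360 = 40°   (complement)
40 + 49 = 89°   (analog 49° ↑)

89°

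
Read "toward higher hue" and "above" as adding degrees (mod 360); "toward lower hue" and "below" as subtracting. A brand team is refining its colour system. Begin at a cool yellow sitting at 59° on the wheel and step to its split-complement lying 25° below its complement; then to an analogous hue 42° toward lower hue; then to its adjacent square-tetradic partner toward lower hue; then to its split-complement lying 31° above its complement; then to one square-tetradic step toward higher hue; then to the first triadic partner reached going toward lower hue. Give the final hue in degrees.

263°

+155° (split-comp 25° ↓): 59 + 155 = 214°
−42° (analog 42° ↓): 214 − 42 = 172°
−90° (square ↓): 172 − 90 = 82°
+211° (split-comp 31° ↑): 82 + 211 = 293°
+90° (square ↑): 293 + 90 = 383 → 383 − 360 = 23°
−120° (triadic ↓): 23 − 120 = -97 → -97 + 360 = 263°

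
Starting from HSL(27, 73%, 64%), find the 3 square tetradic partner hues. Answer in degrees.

A square tetradic scheme places four hues every 90°.
27 + 90 = 117°
27 + 180 = 207°
27 + 270 = 297°

117°, 207° and 297°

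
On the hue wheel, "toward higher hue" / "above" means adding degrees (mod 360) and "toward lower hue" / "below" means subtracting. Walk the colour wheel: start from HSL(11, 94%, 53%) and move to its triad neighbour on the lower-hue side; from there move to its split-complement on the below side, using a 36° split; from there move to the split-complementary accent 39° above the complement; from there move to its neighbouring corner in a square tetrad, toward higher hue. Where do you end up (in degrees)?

344°

−120° (triadic ↓): 11 − 120 = -109 → -109 + 360 = 251°
+144° (split-comp 36° ↓): 251 + 144 = 395 → 395 − 360 = 35°
+219° (split-comp 39° ↑): 35 + 219 = 254°
+90° (square ↑): 254 + 90 = 344°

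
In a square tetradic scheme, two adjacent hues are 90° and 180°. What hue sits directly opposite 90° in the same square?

270°

A square tetradic scheme places four hues 90° apart; opposite corners are 180° apart.
90 + 180 = 270°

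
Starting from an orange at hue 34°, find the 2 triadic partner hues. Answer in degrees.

154° and 274°

A triad places three hues 120° apart.
34 + 120 = 154°
34 + 240 = 274°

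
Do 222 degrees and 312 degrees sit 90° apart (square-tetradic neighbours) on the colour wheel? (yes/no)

Angular distance: |222 − 312| = 90 = 90°.
90° apart (square-tetradic neighbours) requires 90°.

yes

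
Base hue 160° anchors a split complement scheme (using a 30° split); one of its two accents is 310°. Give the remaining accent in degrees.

10°

Split-complementary hues sit 30° either side of the complement.
Complement of the base 160°: 160 + 180 = 340°
The given accent 310° is 30° one side of 340°; the other accent sits 30° the other side: 340 + 30 = 370 → 370 − 360 = 10°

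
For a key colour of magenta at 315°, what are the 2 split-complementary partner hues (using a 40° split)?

95° and 175°

Split-complementary hues sit 40° either side of the complement.
Complement of 315°: 315 + 180 = 495 → 495 − 360 = 135°
135 − 40 = 95°
135 + 40 = 175°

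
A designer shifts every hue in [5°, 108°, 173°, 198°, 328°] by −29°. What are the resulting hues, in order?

5 − 29 = -24 → -24 + 360 = 336°
108 − 29 = 79°
173 − 29 = 144°
198 − 29 = 169°
328 − 29 = 299°

336°, 79°, 144°, 169°, 299°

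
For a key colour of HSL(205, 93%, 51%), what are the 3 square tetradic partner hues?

A square tetradic scheme places four hues every 90°.
205 + 90 = 295°
205 + 180 = 385 → 385 − 360 = 25°
205 + 270 = 475 → 475 − 360 = 115°

295°, 25°, and 115°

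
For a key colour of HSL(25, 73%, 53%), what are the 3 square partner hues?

A square tetradic scheme places four hues every 90°.
25 + 90 = 115°
25 + 180 = 205°
25 + 270 = 295°

115°, 205° and 295°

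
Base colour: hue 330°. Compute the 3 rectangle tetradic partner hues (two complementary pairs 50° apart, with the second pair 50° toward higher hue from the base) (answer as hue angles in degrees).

20°, 150°, 200°

330 + 50 = 380 → 380 − 360 = 20°
330 + 180 = 510 → 510 − 360 = 150°
330 + 230 = 560 → 560 − 360 = 200°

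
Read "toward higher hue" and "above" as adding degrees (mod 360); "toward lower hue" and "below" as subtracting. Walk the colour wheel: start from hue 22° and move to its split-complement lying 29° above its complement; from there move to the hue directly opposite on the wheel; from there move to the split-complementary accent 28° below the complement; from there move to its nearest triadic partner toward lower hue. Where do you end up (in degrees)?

+209° (split-comp 29° ↑): 22 + 209 = 231°
+180° (complement): 231 + 180 = 411 → 411 − 360 = 51°
+152° (split-comp 28° ↓): 51 + 152 = 203°
−120° (triadic ↓): 203 − 120 = 83°

83°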